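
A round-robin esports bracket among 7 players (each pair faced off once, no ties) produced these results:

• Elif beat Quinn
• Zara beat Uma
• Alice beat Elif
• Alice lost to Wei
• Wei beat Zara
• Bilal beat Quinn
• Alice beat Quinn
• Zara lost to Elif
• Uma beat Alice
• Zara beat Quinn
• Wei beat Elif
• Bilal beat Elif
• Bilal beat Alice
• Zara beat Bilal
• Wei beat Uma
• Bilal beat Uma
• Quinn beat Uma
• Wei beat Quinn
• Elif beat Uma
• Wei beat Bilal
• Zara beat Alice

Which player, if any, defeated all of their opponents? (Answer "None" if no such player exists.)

Wei

Wei has 6 wins out of 6 opponents — a perfect record.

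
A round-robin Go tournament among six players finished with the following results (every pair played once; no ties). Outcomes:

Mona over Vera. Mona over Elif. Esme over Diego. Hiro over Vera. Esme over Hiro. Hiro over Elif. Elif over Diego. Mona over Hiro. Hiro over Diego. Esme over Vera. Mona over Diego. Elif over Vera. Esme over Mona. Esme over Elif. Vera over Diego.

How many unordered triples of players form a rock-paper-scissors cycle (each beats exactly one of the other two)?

0

Of the C(6,3) = 20 triples, the cyclic ones are: none.
That is 0.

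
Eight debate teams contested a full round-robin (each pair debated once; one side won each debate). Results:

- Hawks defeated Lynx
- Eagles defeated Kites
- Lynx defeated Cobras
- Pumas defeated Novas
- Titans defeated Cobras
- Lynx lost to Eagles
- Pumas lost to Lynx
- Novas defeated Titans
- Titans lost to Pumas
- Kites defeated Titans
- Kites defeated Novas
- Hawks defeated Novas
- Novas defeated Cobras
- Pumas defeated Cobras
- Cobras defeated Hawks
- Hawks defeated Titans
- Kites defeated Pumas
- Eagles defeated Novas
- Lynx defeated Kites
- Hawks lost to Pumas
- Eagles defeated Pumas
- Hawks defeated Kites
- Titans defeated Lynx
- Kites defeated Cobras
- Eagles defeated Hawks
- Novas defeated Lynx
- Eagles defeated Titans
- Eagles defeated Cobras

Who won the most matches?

Win totals: Kites 4, Cobras 1, Hawks 4, Pumas 4, Lynx 3, Titans 2, Novas 3, Eagles 7.
Eagles leads with 7 wins (next highest: 4).

Eagles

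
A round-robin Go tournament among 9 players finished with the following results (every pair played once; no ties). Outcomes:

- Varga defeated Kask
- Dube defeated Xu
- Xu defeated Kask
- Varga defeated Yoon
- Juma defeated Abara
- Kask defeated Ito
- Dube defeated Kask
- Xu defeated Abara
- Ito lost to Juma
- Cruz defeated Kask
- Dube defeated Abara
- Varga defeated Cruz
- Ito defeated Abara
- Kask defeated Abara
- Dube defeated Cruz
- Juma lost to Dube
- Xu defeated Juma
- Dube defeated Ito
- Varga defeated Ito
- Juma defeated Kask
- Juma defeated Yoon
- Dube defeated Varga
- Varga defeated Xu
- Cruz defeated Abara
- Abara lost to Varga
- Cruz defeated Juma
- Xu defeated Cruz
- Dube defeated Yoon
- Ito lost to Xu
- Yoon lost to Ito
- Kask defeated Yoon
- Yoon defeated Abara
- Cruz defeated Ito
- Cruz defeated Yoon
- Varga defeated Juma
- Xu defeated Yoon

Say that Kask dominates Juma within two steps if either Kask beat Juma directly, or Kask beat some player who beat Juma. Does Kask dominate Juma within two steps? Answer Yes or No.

Kask did not beat Juma directly.
Kask beat Abara, Yoon, Ito, but each of them lost to Juma. No two-step path.

No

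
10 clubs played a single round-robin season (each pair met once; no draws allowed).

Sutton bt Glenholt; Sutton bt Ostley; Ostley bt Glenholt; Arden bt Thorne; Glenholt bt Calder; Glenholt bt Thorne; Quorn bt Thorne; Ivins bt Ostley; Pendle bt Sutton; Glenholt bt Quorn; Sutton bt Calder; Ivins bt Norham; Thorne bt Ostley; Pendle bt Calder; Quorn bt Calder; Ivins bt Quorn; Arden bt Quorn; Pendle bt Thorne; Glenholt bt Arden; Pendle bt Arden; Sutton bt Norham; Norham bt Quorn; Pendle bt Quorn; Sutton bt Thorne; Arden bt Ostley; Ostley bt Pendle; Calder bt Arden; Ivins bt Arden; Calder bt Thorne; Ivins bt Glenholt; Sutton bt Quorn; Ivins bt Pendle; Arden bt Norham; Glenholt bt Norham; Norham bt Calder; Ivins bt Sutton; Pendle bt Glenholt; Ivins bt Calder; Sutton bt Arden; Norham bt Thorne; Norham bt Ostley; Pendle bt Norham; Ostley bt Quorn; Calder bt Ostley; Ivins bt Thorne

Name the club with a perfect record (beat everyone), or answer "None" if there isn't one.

Ivins has 9 wins out of 9 opponents — a perfect record.

Ivins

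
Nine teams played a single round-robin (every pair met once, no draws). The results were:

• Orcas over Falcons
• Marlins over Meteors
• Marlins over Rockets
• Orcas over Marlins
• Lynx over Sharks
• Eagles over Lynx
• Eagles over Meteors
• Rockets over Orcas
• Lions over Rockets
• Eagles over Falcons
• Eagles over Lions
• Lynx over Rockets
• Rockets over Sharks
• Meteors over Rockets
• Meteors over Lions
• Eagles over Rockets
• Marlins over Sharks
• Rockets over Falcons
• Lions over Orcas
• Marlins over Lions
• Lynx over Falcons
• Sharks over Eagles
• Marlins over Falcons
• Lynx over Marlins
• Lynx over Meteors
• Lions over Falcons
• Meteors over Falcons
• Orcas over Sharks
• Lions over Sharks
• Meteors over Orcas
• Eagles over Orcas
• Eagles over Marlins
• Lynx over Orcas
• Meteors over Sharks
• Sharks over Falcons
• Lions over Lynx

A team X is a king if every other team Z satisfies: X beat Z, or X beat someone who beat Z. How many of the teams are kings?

6

Lions reaches everyone (king).
Falcons cannot reach Lions, Meteors, Sharks, Marlins, Lynx, Eagles, Orcas, Rockets in two steps.
Meteors reaches everyone (king).
Sharks reaches everyone (king).
Marlins reaches everyone (king).
Lynx reaches everyone (king).
Eagles reaches everyone (king).
Orcas cannot reach Lynx in two steps.
Rockets cannot reach Lions, Meteors, Lynx in two steps.
Kings: Lions, Meteors, Sharks, Marlins, Lynx, Eagles — 6.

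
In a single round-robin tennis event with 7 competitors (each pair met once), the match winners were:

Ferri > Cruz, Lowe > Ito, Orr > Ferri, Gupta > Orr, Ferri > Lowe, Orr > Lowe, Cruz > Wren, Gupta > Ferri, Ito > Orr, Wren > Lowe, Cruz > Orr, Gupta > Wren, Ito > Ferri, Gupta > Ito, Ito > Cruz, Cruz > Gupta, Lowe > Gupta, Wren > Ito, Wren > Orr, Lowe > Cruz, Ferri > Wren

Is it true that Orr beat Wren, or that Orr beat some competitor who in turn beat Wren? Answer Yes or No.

Yes

Orr did not beat Wren directly.
Orr beat Lowe, Ferri. Of those, Ferri beat Wren.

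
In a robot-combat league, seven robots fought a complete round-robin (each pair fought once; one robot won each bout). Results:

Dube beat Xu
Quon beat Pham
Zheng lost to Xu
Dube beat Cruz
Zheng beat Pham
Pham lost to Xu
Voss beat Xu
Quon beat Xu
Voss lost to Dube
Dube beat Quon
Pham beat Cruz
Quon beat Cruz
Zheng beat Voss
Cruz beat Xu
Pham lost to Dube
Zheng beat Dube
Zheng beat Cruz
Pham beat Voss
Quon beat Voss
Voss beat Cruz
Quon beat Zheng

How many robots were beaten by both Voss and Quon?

Voss beat: Cruz, Xu.
Quon beat: Voss, Zheng, Cruz, Xu, Pham.
Both beat: Cruz, Xu — 2.

2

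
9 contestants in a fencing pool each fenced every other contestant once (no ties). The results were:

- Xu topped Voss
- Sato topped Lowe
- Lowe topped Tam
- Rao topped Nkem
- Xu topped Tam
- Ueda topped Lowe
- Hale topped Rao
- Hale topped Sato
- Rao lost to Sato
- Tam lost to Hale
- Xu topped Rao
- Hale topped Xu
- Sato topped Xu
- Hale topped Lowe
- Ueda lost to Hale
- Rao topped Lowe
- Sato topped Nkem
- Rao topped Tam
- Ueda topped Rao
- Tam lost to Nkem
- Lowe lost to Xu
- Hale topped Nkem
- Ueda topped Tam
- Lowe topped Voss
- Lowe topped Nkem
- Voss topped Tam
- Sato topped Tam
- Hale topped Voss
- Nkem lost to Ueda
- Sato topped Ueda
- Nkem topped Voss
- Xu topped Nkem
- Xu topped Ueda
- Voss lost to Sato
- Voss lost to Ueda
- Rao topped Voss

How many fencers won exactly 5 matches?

Win totals: Voss 1, Rao 4, Xu 6, Lowe 3, Ueda 5, Tam 0, Sato 7, Hale 8, Nkem 2.
Exactly 5: Ueda — 1 fencer.

1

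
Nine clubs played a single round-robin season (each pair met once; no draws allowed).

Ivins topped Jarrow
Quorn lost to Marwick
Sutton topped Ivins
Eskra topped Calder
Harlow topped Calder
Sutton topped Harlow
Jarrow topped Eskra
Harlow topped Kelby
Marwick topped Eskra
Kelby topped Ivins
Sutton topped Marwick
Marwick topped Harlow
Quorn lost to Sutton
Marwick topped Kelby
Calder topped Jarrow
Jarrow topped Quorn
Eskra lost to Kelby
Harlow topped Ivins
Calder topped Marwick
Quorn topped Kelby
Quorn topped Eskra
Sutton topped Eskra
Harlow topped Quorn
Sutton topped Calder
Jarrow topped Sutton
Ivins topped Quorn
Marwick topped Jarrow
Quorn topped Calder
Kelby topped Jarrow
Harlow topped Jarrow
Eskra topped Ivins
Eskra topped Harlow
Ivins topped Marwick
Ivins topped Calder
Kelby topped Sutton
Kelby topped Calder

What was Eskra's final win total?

3

Eskra's results: beat Calder, Ivins, Harlow; lost to Sutton, Jarrow, Marwick, Quorn, Kelby.
That is 3 wins.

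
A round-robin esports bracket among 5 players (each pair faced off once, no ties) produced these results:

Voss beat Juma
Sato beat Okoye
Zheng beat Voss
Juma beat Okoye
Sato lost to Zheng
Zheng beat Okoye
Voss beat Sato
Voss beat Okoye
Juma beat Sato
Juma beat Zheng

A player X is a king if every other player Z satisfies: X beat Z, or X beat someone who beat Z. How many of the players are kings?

Sato cannot reach Juma, Voss, Zheng in two steps.
Juma reaches everyone (king).
Voss reaches everyone (king).
Okoye cannot reach Sato, Juma, Voss, Zheng in two steps.
Zheng reaches everyone (king).
Kings: Juma, Voss, Zheng — 3.

3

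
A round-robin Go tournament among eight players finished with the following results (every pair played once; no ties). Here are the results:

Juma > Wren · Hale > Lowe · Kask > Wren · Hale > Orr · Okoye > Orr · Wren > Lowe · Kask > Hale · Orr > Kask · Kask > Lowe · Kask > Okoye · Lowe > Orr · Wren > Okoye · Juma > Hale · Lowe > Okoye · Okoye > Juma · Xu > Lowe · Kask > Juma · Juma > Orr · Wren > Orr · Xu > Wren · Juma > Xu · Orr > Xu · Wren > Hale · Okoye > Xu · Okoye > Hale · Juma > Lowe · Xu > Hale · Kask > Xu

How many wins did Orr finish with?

Orr's results: beat Xu, Kask; lost to Juma, Okoye, Wren, Hale, Lowe.
That is 2 wins.

2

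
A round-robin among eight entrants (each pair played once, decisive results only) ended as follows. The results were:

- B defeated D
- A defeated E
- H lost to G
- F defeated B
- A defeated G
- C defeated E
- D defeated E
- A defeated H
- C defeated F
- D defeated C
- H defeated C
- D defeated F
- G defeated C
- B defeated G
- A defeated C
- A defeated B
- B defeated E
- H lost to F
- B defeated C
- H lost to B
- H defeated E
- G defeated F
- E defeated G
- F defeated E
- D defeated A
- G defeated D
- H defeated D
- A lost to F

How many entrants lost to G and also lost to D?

G beat: C, D, F, H.
D beat: A, C, E, F.
Both beat: C, F — 2.

2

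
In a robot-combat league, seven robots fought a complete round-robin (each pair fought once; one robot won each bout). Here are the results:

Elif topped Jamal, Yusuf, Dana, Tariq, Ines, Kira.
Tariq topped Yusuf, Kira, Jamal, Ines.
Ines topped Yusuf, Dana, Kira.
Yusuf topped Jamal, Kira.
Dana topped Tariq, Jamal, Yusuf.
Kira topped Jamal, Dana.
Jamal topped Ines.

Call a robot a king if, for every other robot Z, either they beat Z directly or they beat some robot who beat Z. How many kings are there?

1

Jamal cannot reach Tariq, Elif in two steps.
Tariq cannot reach Elif in two steps.
Elif reaches everyone (king).
Ines cannot reach Elif in two steps.
Yusuf cannot reach Tariq, Elif in two steps.
Dana cannot reach Elif in two steps.
Kira cannot reach Elif in two steps.
Kings: Elif — 1.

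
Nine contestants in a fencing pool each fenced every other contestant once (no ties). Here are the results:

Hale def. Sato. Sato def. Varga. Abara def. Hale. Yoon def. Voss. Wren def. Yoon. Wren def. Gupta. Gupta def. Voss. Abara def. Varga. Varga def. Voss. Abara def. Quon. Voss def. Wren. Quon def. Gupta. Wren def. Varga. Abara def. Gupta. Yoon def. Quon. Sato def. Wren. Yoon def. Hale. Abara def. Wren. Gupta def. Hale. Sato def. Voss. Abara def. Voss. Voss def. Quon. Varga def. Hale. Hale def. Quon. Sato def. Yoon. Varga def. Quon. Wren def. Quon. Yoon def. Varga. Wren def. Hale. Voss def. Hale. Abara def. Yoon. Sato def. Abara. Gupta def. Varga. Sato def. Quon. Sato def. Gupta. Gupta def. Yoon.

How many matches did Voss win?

Voss' results: beat Hale, Quon, Wren; lost to Varga, Gupta, Yoon, Sato, Abara.
That is 3 wins.

3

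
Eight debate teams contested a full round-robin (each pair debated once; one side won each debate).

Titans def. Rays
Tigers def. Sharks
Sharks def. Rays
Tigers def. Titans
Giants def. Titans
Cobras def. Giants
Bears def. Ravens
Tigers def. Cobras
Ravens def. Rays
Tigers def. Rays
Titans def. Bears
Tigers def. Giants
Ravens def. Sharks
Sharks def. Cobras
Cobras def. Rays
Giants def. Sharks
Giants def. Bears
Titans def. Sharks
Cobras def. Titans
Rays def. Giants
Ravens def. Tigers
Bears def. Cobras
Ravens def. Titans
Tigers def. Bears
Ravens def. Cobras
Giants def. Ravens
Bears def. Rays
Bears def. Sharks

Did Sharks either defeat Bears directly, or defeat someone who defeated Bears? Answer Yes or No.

Sharks did not beat Bears directly.
Sharks beat Rays, Cobras, but each of them lost to Bears. No two-step path.

No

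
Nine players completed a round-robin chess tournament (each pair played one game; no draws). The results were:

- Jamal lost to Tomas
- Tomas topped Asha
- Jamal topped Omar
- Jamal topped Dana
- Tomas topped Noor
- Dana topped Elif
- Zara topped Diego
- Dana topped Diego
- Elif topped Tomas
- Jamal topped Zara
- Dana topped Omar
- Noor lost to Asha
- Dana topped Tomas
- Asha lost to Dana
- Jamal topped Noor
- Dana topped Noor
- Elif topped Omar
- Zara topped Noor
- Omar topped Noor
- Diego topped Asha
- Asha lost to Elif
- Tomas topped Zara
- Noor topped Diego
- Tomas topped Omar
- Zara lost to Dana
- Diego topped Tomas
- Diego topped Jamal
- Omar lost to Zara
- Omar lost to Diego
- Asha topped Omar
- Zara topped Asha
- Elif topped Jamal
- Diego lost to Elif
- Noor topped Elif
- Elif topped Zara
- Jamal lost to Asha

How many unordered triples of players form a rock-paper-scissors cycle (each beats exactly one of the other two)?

Win totals: Tomas 5, Zara 4, Diego 4, Omar 1, Noor 2, Dana 7, Jamal 4, Elif 6, Asha 3.
A player with w wins dominates both others in C(w,2) triples; summing gives 10 + 6 + 6 + 0 + 1 + 21 + 6 + 15 + 3 = 68 transitive triples.
Total triples C(9,3) = 84, so cyclic triples = 84 − 68 = 16.

16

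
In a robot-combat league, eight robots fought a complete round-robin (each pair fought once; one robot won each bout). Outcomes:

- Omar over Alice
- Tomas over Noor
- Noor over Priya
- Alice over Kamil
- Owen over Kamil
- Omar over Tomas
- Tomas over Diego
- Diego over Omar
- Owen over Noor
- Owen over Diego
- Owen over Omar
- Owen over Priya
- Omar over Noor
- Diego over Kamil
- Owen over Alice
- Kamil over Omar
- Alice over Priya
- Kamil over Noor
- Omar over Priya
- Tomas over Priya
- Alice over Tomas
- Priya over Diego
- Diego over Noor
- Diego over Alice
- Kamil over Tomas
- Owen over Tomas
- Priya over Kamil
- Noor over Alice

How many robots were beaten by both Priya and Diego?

Priya beat: Diego, Kamil.
Diego beat: Omar, Alice, Noor, Kamil.
Both beat: Kamil — 1.

1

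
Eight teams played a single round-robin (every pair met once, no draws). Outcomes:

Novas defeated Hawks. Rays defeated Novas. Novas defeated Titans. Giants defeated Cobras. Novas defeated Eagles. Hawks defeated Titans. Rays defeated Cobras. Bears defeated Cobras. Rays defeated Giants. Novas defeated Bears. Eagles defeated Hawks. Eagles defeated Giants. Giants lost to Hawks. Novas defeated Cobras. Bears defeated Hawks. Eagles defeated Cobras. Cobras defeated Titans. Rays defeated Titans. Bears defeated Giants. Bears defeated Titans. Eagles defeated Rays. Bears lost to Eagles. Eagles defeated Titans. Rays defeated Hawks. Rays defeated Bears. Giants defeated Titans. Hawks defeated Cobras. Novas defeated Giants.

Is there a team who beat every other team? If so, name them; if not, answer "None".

None

Highest win total is Rays with 6 (out of 7 possible).
Rays lost to Eagles, so no team went undefeated.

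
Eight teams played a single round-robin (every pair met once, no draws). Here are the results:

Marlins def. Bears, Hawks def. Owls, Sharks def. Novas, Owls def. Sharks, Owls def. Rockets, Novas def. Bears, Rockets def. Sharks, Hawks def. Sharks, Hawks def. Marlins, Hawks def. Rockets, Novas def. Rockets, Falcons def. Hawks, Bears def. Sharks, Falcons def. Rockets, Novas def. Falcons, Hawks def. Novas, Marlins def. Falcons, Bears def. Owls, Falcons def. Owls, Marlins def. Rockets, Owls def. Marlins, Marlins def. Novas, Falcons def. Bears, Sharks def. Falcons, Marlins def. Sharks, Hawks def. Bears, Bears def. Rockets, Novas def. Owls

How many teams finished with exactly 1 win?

1

Win totals: Novas 4, Owls 3, Bears 3, Rockets 1, Sharks 2, Marlins 5, Falcons 4, Hawks 6.
Exactly 1: Rockets — 1 team.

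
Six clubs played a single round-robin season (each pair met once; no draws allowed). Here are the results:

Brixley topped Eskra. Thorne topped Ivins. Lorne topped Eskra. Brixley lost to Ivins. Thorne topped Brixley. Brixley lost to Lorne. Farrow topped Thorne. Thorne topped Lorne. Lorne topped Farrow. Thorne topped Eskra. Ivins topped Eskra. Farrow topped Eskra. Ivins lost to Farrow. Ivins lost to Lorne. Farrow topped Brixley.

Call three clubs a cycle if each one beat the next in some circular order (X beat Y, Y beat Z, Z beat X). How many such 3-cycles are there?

1

Win totals: Ivins 2, Thorne 4, Eskra 0, Brixley 1, Lorne 4, Farrow 4.
A club with w wins dominates both others in C(w,2) triples; summing gives 1 + 6 + 0 + 0 + 6 + 6 = 19 transitive triples.
Total triples C(6,3) = 20, so cyclic triples = 20 − 19 = 1.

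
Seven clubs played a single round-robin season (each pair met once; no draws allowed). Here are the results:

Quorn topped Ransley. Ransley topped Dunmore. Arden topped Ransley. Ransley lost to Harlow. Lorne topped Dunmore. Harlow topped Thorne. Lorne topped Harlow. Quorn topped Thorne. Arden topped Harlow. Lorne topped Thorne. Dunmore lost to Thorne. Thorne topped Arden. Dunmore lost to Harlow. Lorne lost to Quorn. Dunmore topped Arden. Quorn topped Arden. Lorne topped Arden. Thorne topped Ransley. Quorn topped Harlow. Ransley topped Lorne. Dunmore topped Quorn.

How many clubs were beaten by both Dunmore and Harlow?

0

Dunmore beat: Quorn, Arden.
Harlow beat: Thorne, Dunmore, Ransley.
No one was beaten by both.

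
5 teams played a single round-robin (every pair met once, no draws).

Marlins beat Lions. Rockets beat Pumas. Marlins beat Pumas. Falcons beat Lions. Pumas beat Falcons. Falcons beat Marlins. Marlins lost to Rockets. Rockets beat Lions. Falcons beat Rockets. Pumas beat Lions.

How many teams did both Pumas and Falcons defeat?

1

Pumas beat: Falcons, Lions.
Falcons beat: Marlins, Rockets, Lions.
Both beat: Lions — 1.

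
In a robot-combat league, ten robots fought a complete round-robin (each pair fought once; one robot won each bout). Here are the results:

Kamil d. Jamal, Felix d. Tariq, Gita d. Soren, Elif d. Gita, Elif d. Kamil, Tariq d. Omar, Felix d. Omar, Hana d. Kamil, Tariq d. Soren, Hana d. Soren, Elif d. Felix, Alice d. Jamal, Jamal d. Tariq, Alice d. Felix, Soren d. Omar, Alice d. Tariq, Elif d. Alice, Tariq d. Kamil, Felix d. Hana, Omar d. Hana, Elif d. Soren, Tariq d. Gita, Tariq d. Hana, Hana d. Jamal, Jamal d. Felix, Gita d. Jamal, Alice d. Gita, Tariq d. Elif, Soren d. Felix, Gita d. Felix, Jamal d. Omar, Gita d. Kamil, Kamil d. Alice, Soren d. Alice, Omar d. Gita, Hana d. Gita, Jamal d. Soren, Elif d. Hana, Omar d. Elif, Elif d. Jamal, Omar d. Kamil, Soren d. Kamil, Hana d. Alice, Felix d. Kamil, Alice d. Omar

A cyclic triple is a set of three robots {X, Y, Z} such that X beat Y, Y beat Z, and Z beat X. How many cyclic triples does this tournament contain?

33

Win totals: Soren 4, Felix 4, Alice 5, Gita 4, Elif 7, Tariq 6, Jamal 4, Omar 4, Kamil 2, Hana 5.
A robot with w wins dominates both others in C(w,2) triples; summing gives 6 + 6 + 10 + 6 + 21 + 15 + 6 + 6 + 1 + 10 = 87 transitive triples.
Total triples C(10,3) = 120, so cyclic triples = 120 − 87 = 33.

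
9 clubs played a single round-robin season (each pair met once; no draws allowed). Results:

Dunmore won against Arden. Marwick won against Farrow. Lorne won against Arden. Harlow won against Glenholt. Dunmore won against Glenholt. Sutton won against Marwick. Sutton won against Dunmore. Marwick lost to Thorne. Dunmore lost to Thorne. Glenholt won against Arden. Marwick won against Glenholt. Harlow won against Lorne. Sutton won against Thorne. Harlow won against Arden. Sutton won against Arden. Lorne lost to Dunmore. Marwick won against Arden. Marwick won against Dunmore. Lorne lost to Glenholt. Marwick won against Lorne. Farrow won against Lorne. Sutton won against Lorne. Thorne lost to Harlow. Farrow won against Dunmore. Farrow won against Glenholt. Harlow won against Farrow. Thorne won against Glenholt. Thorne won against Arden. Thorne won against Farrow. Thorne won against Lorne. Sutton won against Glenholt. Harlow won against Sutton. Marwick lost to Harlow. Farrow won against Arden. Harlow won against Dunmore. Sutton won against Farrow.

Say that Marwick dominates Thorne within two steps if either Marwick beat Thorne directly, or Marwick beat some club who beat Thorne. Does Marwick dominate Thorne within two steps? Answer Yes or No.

Marwick did not beat Thorne directly.
Marwick beat Glenholt, Lorne, Farrow, Arden, Dunmore, but each of them lost to Thorne. No two-step path.

No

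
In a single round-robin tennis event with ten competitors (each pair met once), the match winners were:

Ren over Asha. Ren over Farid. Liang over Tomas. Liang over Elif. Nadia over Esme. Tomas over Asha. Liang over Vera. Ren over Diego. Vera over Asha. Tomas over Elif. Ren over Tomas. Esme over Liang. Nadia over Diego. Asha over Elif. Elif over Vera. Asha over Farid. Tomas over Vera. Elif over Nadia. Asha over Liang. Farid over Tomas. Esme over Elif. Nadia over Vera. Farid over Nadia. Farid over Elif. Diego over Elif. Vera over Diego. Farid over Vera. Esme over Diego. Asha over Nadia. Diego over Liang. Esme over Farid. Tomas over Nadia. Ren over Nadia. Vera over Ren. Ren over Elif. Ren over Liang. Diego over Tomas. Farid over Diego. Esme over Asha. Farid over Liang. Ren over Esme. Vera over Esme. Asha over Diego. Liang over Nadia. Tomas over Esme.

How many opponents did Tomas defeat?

Tomas' results: beat Nadia, Elif, Asha, Esme, Vera; lost to Farid, Diego, Liang, Ren.
That is 5 wins.

5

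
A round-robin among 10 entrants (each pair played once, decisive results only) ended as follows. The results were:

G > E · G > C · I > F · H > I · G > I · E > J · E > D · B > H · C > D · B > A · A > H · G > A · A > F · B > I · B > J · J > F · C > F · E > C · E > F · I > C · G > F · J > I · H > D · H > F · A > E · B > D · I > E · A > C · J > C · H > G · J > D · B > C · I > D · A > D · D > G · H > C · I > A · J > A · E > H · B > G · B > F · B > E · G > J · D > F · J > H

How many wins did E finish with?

E's results: beat C, D, F, H, J; lost to A, B, G, I.
That is 5 wins.

5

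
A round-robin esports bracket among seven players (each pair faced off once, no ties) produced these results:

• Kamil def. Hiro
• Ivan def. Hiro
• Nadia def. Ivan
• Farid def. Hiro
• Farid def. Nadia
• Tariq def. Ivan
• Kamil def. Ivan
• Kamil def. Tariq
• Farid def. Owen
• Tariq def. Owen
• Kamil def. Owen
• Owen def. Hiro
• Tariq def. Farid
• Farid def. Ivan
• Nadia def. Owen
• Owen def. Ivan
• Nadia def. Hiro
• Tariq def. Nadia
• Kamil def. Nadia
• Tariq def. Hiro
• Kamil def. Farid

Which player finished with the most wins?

Win totals: Farid 4, Owen 2, Tariq 5, Ivan 1, Kamil 6, Hiro 0, Nadia 3.
Kamil leads with 6 wins (next highest: 5).

Kamil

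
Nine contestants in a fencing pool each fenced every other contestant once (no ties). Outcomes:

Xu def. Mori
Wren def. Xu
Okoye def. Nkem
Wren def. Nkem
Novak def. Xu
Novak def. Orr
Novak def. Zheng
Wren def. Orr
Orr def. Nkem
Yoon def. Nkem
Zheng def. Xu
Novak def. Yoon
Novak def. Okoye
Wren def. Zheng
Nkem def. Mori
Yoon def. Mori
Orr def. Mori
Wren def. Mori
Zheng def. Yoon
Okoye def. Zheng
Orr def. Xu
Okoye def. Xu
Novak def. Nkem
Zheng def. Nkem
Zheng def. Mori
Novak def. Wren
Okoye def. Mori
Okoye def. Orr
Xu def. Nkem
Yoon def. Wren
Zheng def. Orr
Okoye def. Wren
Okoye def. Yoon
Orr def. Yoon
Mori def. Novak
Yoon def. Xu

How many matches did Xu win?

2

Xu's results: beat Mori, Nkem; lost to Yoon, Okoye, Wren, Orr, Zheng, Novak.
That is 2 wins.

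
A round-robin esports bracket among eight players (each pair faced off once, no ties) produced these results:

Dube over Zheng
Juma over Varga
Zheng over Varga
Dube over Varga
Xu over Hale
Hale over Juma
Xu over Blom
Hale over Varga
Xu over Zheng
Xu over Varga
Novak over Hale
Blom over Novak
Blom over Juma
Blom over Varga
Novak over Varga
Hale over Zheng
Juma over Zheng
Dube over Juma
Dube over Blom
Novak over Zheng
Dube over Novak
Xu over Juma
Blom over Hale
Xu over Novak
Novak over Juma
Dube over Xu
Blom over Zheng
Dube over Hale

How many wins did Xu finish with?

6

Xu's results: beat Varga, Novak, Juma, Hale, Zheng, Blom; lost to Dube.
That is 6 wins.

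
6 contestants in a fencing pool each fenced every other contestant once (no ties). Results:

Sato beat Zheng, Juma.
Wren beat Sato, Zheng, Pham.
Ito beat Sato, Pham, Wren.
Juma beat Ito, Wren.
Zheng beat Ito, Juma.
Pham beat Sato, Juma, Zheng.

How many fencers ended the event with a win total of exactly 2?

Win totals: Sato 2, Wren 3, Juma 2, Pham 3, Zheng 2, Ito 3.
Exactly 2: Sato, Juma, Zheng — 3 fencers.

3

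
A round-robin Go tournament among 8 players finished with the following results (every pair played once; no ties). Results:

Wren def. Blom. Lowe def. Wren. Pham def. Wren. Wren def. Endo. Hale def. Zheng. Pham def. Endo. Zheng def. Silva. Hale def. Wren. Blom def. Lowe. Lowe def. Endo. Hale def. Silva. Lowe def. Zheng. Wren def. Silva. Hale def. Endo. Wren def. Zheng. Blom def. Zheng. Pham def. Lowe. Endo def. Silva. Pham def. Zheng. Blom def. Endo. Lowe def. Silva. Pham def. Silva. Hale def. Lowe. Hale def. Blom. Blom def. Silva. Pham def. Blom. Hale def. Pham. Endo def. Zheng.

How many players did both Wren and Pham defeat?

Wren beat: Blom, Silva, Endo, Zheng.
Pham beat: Wren, Lowe, Blom, Silva, Endo, Zheng.
Both beat: Blom, Silva, Endo, Zheng — 4.

4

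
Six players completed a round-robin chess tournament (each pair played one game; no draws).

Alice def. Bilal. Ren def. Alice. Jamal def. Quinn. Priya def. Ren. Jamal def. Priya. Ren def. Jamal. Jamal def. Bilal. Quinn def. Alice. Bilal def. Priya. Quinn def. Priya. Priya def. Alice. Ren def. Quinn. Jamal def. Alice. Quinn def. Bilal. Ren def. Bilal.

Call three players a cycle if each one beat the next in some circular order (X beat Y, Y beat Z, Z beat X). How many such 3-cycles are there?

Win totals: Alice 1, Quinn 3, Jamal 4, Bilal 1, Priya 2, Ren 4.
A player with w wins dominates both others in C(w,2) triples; summing gives 0 + 3 + 6 + 0 + 1 + 6 = 16 transitive triples.
Total triples C(6,3) = 20, so cyclic triples = 20 − 16 = 4.

4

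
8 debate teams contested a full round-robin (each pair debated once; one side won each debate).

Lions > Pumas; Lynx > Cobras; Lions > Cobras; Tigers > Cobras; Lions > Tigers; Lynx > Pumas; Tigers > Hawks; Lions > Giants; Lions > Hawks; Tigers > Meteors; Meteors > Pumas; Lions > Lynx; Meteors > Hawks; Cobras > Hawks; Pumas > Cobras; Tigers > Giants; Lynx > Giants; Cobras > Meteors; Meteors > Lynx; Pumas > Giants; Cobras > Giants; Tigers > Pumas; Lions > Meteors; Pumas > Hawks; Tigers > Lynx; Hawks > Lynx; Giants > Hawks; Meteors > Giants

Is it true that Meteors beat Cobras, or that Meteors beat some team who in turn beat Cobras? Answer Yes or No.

Meteors did not beat Cobras directly.
Meteors beat Pumas, Giants, Hawks, Lynx. Of those, Pumas beat Cobras.

Yes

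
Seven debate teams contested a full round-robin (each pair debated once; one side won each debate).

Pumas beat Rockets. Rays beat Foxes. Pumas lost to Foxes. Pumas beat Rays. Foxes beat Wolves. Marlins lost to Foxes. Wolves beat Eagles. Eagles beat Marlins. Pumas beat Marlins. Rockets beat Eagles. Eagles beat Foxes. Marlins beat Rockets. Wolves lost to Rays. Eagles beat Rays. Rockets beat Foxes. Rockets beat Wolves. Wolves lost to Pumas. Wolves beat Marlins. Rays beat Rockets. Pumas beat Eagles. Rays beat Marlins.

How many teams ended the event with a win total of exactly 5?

1

Win totals: Rockets 3, Marlins 1, Eagles 3, Pumas 5, Foxes 3, Rays 4, Wolves 2.
Exactly 5: Pumas — 1 team.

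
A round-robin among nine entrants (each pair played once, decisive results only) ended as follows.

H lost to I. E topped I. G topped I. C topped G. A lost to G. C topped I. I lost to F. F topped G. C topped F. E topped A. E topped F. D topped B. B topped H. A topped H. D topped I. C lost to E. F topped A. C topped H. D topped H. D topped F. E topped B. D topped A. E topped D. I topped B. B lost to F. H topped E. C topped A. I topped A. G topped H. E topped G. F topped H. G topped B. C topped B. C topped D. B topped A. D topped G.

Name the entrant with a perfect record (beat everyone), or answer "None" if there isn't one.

Highest win total is E with 7 (out of 8 possible).
E lost to H, so no entrant went undefeated.

None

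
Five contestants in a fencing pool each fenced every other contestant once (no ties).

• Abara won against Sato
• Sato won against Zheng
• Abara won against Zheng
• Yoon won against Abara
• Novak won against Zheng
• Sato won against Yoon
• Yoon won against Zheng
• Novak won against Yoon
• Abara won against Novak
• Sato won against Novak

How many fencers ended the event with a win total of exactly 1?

Win totals: Zheng 0, Sato 3, Yoon 2, Novak 2, Abara 3.
No fencer has exactly 1 wins.

0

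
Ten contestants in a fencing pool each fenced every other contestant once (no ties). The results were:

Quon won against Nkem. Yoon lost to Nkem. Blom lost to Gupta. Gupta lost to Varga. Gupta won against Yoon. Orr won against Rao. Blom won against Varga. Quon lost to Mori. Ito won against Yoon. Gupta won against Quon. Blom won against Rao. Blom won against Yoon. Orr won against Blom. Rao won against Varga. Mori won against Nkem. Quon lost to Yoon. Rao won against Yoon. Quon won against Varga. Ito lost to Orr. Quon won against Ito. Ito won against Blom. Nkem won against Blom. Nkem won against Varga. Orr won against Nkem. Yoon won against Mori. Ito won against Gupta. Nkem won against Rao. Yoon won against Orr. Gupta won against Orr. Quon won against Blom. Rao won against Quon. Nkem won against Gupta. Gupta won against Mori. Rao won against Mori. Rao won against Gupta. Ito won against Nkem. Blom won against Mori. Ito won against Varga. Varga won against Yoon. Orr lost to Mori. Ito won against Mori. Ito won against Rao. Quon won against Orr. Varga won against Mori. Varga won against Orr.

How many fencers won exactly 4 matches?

3

Win totals: Mori 3, Gupta 5, Rao 5, Yoon 3, Blom 4, Nkem 5, Orr 4, Quon 5, Varga 4, Ito 7.
Exactly 4: Blom, Orr, Varga — 3 fencers.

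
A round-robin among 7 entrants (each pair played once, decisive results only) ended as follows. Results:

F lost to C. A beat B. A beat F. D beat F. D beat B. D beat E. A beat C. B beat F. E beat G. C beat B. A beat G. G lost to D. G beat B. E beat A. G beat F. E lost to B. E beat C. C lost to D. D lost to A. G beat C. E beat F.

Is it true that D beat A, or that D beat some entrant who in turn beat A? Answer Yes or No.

Yes

D did not beat A directly.
D beat B, C, E, F, G. Of those, E beat A.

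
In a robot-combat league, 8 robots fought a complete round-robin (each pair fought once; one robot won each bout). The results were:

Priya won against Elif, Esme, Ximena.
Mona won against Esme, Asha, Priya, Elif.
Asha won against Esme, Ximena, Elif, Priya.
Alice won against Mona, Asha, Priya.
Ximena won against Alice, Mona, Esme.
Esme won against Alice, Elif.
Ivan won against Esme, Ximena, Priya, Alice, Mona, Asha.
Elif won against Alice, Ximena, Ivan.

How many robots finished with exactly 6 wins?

Win totals: Priya 3, Mona 4, Ivan 6, Elif 3, Asha 4, Esme 2, Alice 3, Ximena 3.
Exactly 6: Ivan — 1 robot.

1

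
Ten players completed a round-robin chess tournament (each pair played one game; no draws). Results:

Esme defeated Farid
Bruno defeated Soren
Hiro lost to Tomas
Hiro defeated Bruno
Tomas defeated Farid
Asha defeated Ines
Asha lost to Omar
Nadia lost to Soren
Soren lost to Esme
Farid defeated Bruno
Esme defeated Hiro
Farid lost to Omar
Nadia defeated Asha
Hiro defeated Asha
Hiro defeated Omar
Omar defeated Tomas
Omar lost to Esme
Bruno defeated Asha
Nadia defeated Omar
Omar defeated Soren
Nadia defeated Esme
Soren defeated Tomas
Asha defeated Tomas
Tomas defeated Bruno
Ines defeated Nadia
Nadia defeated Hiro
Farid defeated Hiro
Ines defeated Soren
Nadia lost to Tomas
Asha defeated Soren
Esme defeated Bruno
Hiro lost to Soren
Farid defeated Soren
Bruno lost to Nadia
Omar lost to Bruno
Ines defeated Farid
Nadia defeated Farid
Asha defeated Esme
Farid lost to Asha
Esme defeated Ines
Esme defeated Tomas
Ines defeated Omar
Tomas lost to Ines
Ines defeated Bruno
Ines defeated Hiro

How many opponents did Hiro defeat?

3

Hiro's results: beat Asha, Bruno, Omar; lost to Ines, Esme, Tomas, Soren, Farid, Nadia.
That is 3 wins.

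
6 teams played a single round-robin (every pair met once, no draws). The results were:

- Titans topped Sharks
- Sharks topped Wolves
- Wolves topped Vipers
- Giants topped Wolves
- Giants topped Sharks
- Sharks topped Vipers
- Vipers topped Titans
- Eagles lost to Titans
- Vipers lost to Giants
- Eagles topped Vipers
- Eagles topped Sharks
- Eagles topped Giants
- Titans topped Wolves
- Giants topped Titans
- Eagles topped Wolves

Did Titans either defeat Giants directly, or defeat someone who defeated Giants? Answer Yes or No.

Titans did not beat Giants directly.
Titans beat Eagles, Wolves, Sharks. Of those, Eagles beat Giants.

Yes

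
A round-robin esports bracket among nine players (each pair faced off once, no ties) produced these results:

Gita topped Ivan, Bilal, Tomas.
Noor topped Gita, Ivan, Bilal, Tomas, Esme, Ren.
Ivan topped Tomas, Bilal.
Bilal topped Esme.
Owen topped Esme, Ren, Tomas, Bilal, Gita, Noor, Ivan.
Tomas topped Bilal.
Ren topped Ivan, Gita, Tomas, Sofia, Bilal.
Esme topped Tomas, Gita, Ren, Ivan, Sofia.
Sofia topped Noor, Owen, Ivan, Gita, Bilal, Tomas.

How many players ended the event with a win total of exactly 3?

1

Win totals: Esme 5, Owen 7, Tomas 1, Sofia 6, Bilal 1, Noor 6, Ivan 2, Gita 3, Ren 5.
Exactly 3: Gita — 1 player.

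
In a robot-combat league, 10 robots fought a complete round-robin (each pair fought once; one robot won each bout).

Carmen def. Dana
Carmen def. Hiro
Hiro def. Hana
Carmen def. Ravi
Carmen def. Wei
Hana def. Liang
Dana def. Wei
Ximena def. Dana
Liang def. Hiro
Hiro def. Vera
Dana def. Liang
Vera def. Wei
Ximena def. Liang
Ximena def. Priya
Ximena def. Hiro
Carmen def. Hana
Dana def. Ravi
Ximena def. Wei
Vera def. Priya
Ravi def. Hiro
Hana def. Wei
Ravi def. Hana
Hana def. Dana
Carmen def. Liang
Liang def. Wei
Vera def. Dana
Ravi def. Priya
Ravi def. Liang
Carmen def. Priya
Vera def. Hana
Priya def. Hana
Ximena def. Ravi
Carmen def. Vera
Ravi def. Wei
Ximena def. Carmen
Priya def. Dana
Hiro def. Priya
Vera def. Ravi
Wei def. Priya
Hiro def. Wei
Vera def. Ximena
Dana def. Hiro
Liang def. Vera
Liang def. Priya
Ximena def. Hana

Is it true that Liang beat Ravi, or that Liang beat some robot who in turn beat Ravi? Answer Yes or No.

Yes

Liang did not beat Ravi directly.
Liang beat Vera, Priya, Hiro, Wei. Of those, Vera beat Ravi.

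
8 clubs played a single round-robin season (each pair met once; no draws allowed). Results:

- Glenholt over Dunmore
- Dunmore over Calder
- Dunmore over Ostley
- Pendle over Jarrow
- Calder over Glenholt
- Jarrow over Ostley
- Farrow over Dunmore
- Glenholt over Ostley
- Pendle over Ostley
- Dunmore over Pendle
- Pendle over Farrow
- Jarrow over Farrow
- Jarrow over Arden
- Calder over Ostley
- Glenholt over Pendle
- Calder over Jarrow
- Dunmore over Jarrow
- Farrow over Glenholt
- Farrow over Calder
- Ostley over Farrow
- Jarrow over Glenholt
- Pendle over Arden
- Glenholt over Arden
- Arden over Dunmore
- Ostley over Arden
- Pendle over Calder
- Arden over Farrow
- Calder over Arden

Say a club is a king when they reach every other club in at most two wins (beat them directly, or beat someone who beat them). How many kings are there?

Dunmore reaches everyone (king).
Farrow reaches everyone (king).
Ostley cannot reach Jarrow, Pendle in two steps.
Calder reaches everyone (king).
Jarrow reaches everyone (king).
Pendle reaches everyone (king).
Arden reaches everyone (king).
Glenholt reaches everyone (king).
Kings: Dunmore, Farrow, Calder, Jarrow, Pendle, Arden, Glenholt — 7.

7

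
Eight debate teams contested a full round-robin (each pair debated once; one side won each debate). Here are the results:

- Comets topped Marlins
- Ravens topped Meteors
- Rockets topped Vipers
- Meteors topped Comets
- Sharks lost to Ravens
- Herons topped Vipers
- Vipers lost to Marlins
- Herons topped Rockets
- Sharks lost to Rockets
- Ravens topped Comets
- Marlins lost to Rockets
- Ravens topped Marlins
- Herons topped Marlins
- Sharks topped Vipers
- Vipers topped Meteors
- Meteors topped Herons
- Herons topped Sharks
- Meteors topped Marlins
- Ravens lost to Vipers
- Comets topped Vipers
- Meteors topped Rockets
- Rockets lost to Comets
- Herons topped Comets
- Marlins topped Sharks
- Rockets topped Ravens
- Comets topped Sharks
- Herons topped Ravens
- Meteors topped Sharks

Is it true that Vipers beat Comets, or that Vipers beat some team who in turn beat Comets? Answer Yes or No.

Yes

Vipers did not beat Comets directly.
Vipers beat Ravens, Meteors. Of those, Ravens beat Comets.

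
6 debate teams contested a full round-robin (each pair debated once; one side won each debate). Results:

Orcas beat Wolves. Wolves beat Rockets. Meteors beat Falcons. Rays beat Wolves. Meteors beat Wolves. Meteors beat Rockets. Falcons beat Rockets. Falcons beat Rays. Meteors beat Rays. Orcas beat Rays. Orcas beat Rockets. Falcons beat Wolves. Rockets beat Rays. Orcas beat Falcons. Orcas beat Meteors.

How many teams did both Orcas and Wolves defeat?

1

Orcas beat: Falcons, Meteors, Rays, Rockets, Wolves.
Wolves beat: Rockets.
Both beat: Rockets — 1.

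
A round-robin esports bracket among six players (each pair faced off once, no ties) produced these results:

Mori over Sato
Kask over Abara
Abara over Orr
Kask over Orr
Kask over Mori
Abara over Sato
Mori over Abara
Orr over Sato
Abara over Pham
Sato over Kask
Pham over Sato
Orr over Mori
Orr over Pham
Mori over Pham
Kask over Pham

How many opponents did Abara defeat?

Abara's results: beat Pham, Orr, Sato; lost to Kask, Mori.
That is 3 wins.

3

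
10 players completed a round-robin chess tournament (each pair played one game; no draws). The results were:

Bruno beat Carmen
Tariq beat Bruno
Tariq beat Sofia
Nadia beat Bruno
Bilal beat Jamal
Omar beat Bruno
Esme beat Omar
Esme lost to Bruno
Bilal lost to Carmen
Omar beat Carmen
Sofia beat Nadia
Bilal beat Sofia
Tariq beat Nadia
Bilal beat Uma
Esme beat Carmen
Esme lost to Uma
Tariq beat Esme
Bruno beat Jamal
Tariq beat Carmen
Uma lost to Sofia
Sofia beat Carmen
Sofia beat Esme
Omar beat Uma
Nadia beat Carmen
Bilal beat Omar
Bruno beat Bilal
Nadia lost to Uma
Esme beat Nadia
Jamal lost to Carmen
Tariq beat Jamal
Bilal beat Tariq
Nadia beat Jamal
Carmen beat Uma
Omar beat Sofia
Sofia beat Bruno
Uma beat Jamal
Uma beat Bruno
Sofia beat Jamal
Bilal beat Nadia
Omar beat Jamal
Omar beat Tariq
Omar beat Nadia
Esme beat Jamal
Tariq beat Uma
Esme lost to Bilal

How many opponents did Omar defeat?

Omar's results: beat Sofia, Tariq, Jamal, Uma, Nadia, Carmen, Bruno; lost to Bilal, Esme.
That is 7 wins.

7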